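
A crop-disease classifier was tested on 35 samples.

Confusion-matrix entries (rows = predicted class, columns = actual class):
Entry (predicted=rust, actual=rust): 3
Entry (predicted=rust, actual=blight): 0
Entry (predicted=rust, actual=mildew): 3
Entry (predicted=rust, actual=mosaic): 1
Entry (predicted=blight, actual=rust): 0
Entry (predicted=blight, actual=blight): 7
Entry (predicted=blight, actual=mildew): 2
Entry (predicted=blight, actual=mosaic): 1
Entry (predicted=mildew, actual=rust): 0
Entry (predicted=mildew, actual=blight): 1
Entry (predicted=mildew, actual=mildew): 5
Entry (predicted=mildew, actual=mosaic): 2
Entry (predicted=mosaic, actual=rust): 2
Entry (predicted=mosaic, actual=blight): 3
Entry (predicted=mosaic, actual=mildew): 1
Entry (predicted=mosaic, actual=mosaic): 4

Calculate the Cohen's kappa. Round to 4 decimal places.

0.3860

Observed agreement pₒ = trace/N = 19/35 = 0.54286
Expected agreement pₑ = Σ (rowᵢ·colᵢ)/N² = (5·7 + 11·10 + 11·8 + 8·10)/35² = 0.25551
κ = (pₒ − pₑ)/(1 − pₑ) = (0.54286 − 0.25551)/(1 − 0.25551) = 0.3860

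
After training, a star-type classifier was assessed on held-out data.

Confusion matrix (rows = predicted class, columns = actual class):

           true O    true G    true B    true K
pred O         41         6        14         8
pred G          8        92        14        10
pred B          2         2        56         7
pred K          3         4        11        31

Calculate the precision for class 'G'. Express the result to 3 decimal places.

0.742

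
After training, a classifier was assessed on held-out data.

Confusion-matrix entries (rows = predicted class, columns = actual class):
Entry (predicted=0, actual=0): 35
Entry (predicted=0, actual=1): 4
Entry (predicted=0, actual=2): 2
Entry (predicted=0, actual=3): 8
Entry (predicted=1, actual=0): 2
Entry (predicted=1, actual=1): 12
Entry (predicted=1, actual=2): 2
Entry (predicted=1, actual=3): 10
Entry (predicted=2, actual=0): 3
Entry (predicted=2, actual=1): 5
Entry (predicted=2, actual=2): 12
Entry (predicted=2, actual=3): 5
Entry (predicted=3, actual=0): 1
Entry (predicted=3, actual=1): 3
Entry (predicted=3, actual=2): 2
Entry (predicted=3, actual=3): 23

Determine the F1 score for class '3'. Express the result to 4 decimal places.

Take TP from the diagonal, FP from the rest of the '3' prediction marginal, FN from the rest of the '3' actual marginal.
F1 score = 2·TP/(2·TP+FP+FN).
3: TP=23, FP=1+3+2=6, FN=8+10+5=23 → 46/75 = 0.61333

0.6133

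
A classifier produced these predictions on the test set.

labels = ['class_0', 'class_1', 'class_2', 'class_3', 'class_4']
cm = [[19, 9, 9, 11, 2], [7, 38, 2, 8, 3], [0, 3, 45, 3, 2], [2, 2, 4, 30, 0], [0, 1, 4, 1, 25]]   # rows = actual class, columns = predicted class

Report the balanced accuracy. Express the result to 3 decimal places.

0.696

Balanced accuracy = mean of per-class recall.
  class_0: recall = 19/50 = 0.3800
  class_1: recall = 38/58 = 0.6552
  class_2: recall = 45/53 = 0.8491
  class_3: recall = 30/38 = 0.7895
  class_4: recall = 25/31 = 0.8065
Mean = (0.3800 + 0.6552 + 0.8491 + 0.7895 + 0.8065) / 5 = 0.696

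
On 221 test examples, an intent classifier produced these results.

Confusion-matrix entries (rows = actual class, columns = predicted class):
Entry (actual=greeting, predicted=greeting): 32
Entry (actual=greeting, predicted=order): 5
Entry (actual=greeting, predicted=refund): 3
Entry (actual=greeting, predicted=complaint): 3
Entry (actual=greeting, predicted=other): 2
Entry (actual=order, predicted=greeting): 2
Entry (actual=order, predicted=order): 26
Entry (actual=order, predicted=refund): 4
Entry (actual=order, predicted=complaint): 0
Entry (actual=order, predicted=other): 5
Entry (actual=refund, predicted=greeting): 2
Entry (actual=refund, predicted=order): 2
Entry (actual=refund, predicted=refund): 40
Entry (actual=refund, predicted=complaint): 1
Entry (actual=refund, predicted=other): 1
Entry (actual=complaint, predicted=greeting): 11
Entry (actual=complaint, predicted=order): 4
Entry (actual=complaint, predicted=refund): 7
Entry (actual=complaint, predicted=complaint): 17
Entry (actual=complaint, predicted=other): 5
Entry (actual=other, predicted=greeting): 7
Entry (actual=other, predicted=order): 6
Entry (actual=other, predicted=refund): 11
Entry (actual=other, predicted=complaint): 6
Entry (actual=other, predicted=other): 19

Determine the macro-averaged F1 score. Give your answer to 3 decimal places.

Per-class F1 score (2·TP/(2·TP+FP+FN)):
  greeting: TP=32, FP=2+2+11+7=22, FN=5+3+3+2=13 → 64/99 = 0.6465
  order: TP=26, FP=5+2+4+6=17, FN=2+4+0+5=11 → 52/80 = 0.6500
  refund: TP=40, FP=3+4+7+11=25, FN=2+2+1+1=6 → 80/111 = 0.7207
  complaint: TP=17, FP=3+0+1+6=10, FN=11+4+7+5=27 → 34/71 = 0.4789
  other: TP=19, FP=2+5+1+5=13, FN=7+6+11+6=30 → 38/81 = 0.4691
Macro-F1 score = mean = (0.6465 + 0.6500 + 0.7207 + 0.4789 + 0.4691) / 5 = 0.593

0.593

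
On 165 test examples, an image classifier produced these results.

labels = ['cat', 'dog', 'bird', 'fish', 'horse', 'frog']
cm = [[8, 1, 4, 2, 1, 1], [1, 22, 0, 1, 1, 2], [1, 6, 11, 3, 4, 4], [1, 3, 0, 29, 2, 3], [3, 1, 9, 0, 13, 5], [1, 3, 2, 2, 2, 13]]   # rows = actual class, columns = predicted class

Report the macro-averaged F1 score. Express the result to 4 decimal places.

0.5605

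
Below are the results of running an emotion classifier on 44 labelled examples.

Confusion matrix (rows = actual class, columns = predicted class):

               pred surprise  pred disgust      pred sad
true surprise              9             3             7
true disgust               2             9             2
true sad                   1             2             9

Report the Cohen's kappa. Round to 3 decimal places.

0.429

Observed agreement pₒ = trace/N = 27/44 = 0.6136
Expected agreement pₑ = Σ (rowᵢ·colᵢ)/N² = (19·12 + 13·14 + 12·18)/44² = 0.3233
κ = (pₒ − pₑ)/(1 − pₑ) = (0.6136 − 0.3233)/(1 − 0.3233) = 0.429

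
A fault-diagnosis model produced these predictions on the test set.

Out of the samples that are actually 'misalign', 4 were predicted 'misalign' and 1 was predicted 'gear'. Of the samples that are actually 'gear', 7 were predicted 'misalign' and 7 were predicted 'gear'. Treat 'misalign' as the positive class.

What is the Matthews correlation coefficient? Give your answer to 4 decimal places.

0.2676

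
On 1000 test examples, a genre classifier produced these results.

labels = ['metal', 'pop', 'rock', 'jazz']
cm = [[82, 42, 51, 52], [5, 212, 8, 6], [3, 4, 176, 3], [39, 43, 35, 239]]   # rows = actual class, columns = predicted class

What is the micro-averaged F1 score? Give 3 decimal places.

0.709

Micro-averaging pools counts across classes: ΣTP=709, ΣFP=291, ΣFN=291.
Micro-F1 score = 2·TP/(2·TP+FP+FN) on pooled counts = 0.709 (equals overall accuracy in single-label multiclass).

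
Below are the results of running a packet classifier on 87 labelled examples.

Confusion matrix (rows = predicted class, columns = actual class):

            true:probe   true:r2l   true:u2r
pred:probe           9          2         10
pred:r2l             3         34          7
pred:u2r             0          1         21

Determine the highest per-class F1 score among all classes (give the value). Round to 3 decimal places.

Per-class F1 score (2·TP/(2·TP+FP+FN)):
  probe: TP=9, FP=2+10=12, FN=3+0=3 → 18/33 = 0.5455
  r2l: TP=34, FP=3+7=10, FN=2+1=3 → 68/81 = 0.8395
  u2r: TP=21, FP=0+1=1, FN=10+7=17 → 42/60 = 0.7000
Highest is class 'r2l' with F1 score = 0.840.

0.840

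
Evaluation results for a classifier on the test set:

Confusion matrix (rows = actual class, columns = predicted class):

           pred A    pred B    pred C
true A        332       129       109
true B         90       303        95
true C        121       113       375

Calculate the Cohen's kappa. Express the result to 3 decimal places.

Observed agreement pₒ = trace/N = 1010/1667 = 0.6059
Expected agreement pₑ = Σ (rowᵢ·colᵢ)/N² = (570·543 + 488·545 + 609·579)/1667² = 0.3340
κ = (pₒ − pₑ)/(1 − pₑ) = (0.6059 − 0.3340)/(1 − 0.3340) = 0.408

0.408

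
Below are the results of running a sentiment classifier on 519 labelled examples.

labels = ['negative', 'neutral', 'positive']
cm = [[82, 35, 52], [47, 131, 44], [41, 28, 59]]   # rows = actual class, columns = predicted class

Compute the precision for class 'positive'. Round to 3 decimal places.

One-vs-rest for 'positive': TP = diagonal; FP = other classes predicted 'positive'; FN = 'positive' predicted as other.
precision = TP/(TP+FP).
positive: TP=59, FP=52+44=96 → 59/155 = 0.3806

0.381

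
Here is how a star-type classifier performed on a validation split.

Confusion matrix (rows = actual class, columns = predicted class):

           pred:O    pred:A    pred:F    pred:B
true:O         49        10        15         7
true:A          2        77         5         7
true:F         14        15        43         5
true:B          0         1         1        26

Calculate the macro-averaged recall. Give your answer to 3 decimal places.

0.735

Per-class recall (TP/(TP+FN)):
  O: TP=49, FN=10+15+7=32 → 49/81 = 0.6049
  A: TP=77, FN=2+5+7=14 → 77/91 = 0.8462
  F: TP=43, FN=14+15+5=34 → 43/77 = 0.5584
  B: TP=26, FN=0+1+1=2 → 26/28 = 0.9286
Macro-recall = mean = (0.6049 + 0.8462 + 0.5584 + 0.9286) / 4 = 0.735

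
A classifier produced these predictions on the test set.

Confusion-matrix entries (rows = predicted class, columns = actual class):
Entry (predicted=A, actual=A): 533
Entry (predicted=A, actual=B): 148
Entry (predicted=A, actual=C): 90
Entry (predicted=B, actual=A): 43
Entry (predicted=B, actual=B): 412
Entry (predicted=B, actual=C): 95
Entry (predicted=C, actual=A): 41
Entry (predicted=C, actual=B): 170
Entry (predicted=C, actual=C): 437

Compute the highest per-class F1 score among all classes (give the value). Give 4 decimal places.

0.7680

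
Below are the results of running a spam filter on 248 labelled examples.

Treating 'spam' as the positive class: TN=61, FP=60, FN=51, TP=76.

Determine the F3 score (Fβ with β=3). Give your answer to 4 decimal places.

0.5942

Fβ = (1+β²)·TP / ((1+β²)·TP + β²·FN + FP), with β²=9
= 10·76 / (10·76 + 9·51 + 60) = 0.5942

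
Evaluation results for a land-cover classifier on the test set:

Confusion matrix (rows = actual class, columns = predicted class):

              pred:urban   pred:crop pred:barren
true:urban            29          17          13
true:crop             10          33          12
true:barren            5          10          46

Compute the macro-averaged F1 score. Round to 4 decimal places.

0.6113

Per-class F1 score (2·TP/(2·TP+FP+FN)):
  urban: TP=29, FP=10+5=15, FN=17+13=30 → 58/103 = 0.56311
  crop: TP=33, FP=17+10=27, FN=10+12=22 → 66/115 = 0.57391
  barren: TP=46, FP=13+12=25, FN=5+10=15 → 92/132 = 0.69697
Macro-F1 score = mean = (0.56311 + 0.57391 + 0.69697) / 3 = 0.6113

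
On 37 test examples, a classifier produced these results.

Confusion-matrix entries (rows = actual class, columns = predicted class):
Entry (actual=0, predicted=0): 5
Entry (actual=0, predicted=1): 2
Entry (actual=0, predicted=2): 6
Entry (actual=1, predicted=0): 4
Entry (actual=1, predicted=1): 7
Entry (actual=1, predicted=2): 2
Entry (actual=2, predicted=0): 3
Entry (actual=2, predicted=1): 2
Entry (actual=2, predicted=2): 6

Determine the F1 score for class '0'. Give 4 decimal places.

0.4000

F1 score = 2·TP/(2·TP+FP+FN).
0: TP=5, FP=4+3=7, FN=2+6=8 → 10/25 = 0.40000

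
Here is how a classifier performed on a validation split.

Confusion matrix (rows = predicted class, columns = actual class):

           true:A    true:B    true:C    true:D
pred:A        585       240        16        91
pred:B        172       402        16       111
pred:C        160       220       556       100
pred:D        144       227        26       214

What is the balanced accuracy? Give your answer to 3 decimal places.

0.560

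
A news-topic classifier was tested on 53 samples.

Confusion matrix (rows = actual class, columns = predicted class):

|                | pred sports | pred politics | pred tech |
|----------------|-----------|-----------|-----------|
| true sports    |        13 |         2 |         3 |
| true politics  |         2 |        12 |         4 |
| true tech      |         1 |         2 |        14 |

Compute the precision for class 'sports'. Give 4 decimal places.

Take TP from the diagonal, FP from the rest of the 'sports' prediction marginal, FN from the rest of the 'sports' actual marginal.
precision = TP/(TP+FP).
sports: TP=13, FP=2+1=3 → 13/16 = 0.81250

0.8125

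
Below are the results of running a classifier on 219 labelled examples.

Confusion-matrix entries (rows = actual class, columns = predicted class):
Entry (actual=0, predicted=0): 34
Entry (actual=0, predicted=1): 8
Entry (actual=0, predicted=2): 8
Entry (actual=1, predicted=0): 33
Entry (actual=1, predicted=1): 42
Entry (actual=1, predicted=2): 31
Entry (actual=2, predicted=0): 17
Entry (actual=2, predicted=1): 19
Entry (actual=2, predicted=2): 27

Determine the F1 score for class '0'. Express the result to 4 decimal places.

0.5075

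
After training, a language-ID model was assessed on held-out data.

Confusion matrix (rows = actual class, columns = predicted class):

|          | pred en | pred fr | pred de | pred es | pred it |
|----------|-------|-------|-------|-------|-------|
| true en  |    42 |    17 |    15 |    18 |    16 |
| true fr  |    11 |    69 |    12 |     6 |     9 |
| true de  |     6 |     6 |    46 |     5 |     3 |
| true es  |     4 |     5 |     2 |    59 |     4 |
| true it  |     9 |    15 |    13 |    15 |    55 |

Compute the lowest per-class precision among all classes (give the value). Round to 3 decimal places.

Per-class precision (TP/(TP+FP)):
  en: TP=42, FP=11+6+4+9=30 → 42/72 = 0.5833
  fr: TP=69, FP=17+6+5+15=43 → 69/112 = 0.6161
  de: TP=46, FP=15+12+2+13=42 → 46/88 = 0.5227
  es: TP=59, FP=18+6+5+15=44 → 59/103 = 0.5728
  it: TP=55, FP=16+9+3+4=32 → 55/87 = 0.6322
Lowest is class 'de' with precision = 0.523.

0.523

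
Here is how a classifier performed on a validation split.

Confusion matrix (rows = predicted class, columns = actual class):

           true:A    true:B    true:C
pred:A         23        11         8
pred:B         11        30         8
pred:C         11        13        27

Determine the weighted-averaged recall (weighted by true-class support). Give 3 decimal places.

0.563

Per-class recall (TP/(TP+FN)):
  A: TP=23, FN=11+11=22 → 23/45 = 0.5111
  B: TP=30, FN=11+13=24 → 30/54 = 0.5556
  C: TP=27, FN=8+8=16 → 27/43 = 0.6279
Weighted-recall = Σ (supportᵢ/N)·recallᵢ with N=142: (45/142)·0.5111 + (54/142)·0.5556 + (43/142)·0.6279 = 0.563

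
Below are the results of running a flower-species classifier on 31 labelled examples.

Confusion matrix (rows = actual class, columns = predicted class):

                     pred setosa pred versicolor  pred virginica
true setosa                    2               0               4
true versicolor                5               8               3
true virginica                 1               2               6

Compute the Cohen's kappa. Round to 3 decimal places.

Observed agreement pₒ = trace/N = 16/31 = 0.5161
Expected agreement pₑ = Σ (rowᵢ·colᵢ)/N² = (6·8 + 16·10 + 9·13)/31² = 0.3382
κ = (pₒ − pₑ)/(1 − pₑ) = (0.5161 − 0.3382)/(1 − 0.3382) = 0.269

0.269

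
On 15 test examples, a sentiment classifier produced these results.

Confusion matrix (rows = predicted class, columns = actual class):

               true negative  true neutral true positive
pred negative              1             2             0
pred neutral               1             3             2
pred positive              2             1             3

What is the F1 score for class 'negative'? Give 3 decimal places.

Treat 'negative' as positive and all other classes as negative.
F1 score = 2·TP/(2·TP+FP+FN).
negative: TP=1, FP=2+0=2, FN=1+2=3 → 2/7 = 0.2857

0.286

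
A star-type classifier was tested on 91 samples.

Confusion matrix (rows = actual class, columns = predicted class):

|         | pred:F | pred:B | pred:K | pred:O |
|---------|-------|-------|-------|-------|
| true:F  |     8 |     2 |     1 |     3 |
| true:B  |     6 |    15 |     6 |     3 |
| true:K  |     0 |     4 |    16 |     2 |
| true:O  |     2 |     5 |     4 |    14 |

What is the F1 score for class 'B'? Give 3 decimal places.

F1 score = 2·TP/(2·TP+FP+FN).
B: TP=15, FP=2+4+5=11, FN=6+6+3=15 → 30/56 = 0.5357

0.536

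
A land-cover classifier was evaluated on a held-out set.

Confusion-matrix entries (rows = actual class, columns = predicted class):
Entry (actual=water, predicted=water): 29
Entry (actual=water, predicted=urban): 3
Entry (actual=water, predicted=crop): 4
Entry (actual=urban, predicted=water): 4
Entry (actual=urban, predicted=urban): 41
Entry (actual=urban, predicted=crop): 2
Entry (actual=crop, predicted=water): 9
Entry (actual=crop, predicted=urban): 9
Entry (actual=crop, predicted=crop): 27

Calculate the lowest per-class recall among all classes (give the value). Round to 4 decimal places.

0.6000

Per-class recall (TP/(TP+FN)):
  water: TP=29, FN=3+4=7 → 29/36 = 0.80556
  urban: TP=41, FN=4+2=6 → 41/47 = 0.87234
  crop: TP=27, FN=9+9=18 → 27/45 = 0.60000
Lowest is class 'crop' with recall = 0.6000.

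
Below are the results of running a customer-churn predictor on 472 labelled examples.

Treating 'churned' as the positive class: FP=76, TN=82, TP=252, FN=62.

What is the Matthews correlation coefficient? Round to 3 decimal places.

0.330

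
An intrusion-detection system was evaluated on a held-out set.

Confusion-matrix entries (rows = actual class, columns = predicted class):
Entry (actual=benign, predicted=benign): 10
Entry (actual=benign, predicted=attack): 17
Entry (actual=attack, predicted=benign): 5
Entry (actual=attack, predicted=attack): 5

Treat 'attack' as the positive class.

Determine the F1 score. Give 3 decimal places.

Precision = TP/(TP+FP) = 5/22 = 0.2273
Recall = TP/(TP+FN) = 5/10 = 0.5000
F1 = 2·TP/(2·TP+FP+FN) = 10/32 = 0.313

0.313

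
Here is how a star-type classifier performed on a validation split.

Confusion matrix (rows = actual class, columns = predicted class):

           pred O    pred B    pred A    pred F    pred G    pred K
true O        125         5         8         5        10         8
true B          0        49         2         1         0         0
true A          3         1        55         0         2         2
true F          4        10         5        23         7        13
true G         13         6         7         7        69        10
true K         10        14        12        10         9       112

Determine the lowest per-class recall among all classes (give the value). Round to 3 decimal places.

0.371

Per-class recall (TP/(TP+FN)):
  O: TP=125, FN=5+8+5+10+8=36 → 125/161 = 0.7764
  B: TP=49, FN=0+2+1+0+0=3 → 49/52 = 0.9423
  A: TP=55, FN=3+1+0+2+2=8 → 55/63 = 0.8730
  F: TP=23, FN=4+10+5+7+13=39 → 23/62 = 0.3710
  G: TP=69, FN=13+6+7+7+10=43 → 69/112 = 0.6161
  K: TP=112, FN=10+14+12+10+9=55 → 112/167 = 0.6707
Lowest is class 'F' with recall = 0.371.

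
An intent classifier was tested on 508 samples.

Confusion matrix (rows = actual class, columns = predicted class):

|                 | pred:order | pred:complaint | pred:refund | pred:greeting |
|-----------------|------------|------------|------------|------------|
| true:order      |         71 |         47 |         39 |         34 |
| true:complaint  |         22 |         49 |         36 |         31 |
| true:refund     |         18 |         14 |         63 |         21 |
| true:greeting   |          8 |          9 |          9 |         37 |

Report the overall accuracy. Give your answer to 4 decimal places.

Accuracy = trace / total = (71+49+63+37=220) / 508 = 220/508 = 0.4331

0.4331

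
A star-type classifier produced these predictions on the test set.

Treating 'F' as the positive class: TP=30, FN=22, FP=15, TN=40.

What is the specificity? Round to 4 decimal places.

Specificity = TN/(TN+FP) = 40/(40+15) = 0.7273

0.7273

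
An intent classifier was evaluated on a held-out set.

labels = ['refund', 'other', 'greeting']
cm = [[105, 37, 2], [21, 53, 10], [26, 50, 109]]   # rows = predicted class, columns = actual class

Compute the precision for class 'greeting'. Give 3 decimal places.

0.589

precision = TP/(TP+FP).
greeting: TP=109, FP=26+50=76 → 109/185 = 0.5892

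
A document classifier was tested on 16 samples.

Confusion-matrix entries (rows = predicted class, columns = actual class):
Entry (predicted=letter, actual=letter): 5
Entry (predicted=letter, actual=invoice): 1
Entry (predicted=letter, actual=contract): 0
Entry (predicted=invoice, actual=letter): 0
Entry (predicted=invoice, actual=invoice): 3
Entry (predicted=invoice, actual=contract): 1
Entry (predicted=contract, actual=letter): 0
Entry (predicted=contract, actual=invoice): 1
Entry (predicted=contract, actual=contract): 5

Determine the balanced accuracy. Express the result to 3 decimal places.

0.811

Balanced accuracy = mean of per-class recall.
  letter: recall = 5/5 = 1.0000
  invoice: recall = 3/5 = 0.6000
  contract: recall = 5/6 = 0.8333
Mean = (1.0000 + 0.6000 + 0.8333) / 3 = 0.811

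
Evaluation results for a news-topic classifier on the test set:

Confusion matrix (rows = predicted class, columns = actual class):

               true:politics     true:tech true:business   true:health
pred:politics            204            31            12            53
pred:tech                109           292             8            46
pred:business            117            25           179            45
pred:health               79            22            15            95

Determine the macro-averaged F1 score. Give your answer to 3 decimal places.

0.563

Per-class F1 score (2·TP/(2·TP+FP+FN)):
  politics: TP=204, FP=31+12+53=96, FN=109+117+79=305 → 408/809 = 0.5043
  tech: TP=292, FP=109+8+46=163, FN=31+25+22=78 → 584/825 = 0.7079
  business: TP=179, FP=117+25+45=187, FN=12+8+15=35 → 358/580 = 0.6172
  health: TP=95, FP=79+22+15=116, FN=53+46+45=144 → 190/450 = 0.4222
Macro-F1 score = mean = (0.5043 + 0.7079 + 0.6172 + 0.4222) / 4 = 0.563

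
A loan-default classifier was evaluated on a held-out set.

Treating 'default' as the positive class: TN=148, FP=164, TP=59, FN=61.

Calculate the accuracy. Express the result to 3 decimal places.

0.479

Accuracy = (TP+TN)/N = (59+148)/432 = 0.479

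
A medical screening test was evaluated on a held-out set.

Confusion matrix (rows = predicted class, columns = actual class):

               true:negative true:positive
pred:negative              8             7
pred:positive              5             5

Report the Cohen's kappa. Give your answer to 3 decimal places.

0.032

Observed agreement pₒ = trace/N = 13/25 = 0.5200
Expected agreement pₑ = Σ (rowᵢ·colᵢ)/N² = (13·15 + 12·10)/25² = 0.5040
κ = (pₒ − pₑ)/(1 − pₑ) = (0.5200 − 0.5040)/(1 − 0.5040) = 0.032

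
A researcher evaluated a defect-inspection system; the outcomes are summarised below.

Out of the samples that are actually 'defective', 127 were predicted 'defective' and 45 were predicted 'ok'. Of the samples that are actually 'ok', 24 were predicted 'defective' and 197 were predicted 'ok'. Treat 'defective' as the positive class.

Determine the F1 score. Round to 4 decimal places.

Precision = TP/(TP+FP) = 127/151 = 0.8411
Recall = TP/(TP+FN) = 127/172 = 0.7384
F1 = 2·TP/(2·TP+FP+FN) = 254/323 = 0.7864

0.7864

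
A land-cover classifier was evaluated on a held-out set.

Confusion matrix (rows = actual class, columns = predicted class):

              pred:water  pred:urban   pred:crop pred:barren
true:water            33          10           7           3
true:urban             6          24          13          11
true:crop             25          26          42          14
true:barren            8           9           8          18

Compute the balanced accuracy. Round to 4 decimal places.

Balanced accuracy = mean of per-class recall.
  water: recall = 33/53 = 0.62264
  urban: recall = 24/54 = 0.44444
  crop: recall = 42/107 = 0.39252
  barren: recall = 18/43 = 0.41860
Mean = (0.62264 + 0.44444 + 0.39252 + 0.41860) / 4 = 0.4696

0.4696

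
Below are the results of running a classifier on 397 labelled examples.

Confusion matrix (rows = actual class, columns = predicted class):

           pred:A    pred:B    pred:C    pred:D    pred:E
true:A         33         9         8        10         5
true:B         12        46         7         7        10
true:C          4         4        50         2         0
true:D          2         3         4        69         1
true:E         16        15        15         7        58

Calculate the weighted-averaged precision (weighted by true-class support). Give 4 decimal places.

Per-class precision (TP/(TP+FP)):
  A: TP=33, FP=12+4+2+16=34 → 33/67 = 0.49254
  B: TP=46, FP=9+4+3+15=31 → 46/77 = 0.59740
  C: TP=50, FP=8+7+4+15=34 → 50/84 = 0.59524
  D: TP=69, FP=10+7+2+7=26 → 69/95 = 0.72632
  E: TP=58, FP=5+10+0+1=16 → 58/74 = 0.78378
Weighted-precision = Σ (supportᵢ/N)·precisionᵢ with N=397: (65/397)·0.49254 + (82/397)·0.59740 + (60/397)·0.59524 + (79/397)·0.72632 + (111/397)·0.78378 = 0.6577

0.6577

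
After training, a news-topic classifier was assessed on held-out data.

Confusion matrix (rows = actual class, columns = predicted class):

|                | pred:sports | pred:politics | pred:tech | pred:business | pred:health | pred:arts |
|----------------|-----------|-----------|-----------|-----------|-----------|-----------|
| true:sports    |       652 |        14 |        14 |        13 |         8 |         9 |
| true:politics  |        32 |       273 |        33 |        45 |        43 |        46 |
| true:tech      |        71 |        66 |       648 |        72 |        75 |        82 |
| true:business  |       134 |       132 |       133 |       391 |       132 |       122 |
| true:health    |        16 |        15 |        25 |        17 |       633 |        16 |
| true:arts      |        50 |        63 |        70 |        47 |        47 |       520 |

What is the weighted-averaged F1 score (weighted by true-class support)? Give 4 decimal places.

Per-class F1 score (2·TP/(2·TP+FP+FN)):
  sports: TP=652, FP=32+71+134+16+50=303, FN=14+14+13+8+9=58 → 1304/1665 = 0.78318
  politics: TP=273, FP=14+66+132+15+63=290, FN=32+33+45+43+46=199 → 546/1035 = 0.52754
  tech: TP=648, FP=14+33+133+25+70=275, FN=71+66+72+75+82=366 → 1296/1937 = 0.66908
  business: TP=391, FP=13+45+72+17+47=194, FN=134+132+133+132+122=653 → 782/1629 = 0.48005
  health: TP=633, FP=8+43+75+132+47=305, FN=16+15+25+17+16=89 → 1266/1660 = 0.76265
  arts: TP=520, FP=9+46+82+122+16=275, FN=50+63+70+47+47=277 → 1040/1592 = 0.65327
Weighted-F1 score = Σ (supportᵢ/N)·F1 scoreᵢ with N=4759: (710/4759)·0.78318 + (472/4759)·0.52754 + (1014/4759)·0.66908 + (1044/4759)·0.48005 + (722/4759)·0.76265 + (797/4759)·0.65327 = 0.6421

0.6421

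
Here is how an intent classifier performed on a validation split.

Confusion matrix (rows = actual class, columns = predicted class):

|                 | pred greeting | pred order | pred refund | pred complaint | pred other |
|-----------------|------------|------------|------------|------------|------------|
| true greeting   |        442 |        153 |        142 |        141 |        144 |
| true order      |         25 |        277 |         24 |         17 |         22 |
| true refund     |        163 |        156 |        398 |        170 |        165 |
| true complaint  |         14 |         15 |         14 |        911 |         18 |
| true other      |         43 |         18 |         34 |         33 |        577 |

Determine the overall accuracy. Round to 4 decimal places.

0.6329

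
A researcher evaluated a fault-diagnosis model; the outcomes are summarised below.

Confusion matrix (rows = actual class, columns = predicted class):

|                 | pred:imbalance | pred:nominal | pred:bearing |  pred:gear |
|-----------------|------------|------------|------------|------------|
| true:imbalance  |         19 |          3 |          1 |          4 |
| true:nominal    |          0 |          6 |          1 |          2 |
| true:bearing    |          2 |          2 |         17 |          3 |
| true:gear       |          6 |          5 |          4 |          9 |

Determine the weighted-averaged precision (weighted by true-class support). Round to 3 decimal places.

Per-class precision (TP/(TP+FP)):
  imbalance: TP=19, FP=0+2+6=8 → 19/27 = 0.7037
  nominal: TP=6, FP=3+2+5=10 → 6/16 = 0.3750
  bearing: TP=17, FP=1+1+4=6 → 17/23 = 0.7391
  gear: TP=9, FP=4+2+3=9 → 9/18 = 0.5000
Weighted-precision = Σ (supportᵢ/N)·precisionᵢ with N=84: (27/84)·0.7037 + (9/84)·0.3750 + (24/84)·0.7391 + (24/84)·0.5000 = 0.620

0.620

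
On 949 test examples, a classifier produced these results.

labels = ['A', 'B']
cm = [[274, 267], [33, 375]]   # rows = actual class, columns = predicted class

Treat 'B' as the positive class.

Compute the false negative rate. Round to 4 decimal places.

0.0809

FNR = FN/(FN+TP) = 33/(33+375) = 0.0809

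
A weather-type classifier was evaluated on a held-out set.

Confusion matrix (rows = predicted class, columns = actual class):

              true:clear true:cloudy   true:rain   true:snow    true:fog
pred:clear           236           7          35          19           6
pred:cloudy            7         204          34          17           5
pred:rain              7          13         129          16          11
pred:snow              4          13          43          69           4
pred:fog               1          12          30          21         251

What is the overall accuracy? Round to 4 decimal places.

Accuracy = trace / total = (236+204+129+69+251=889) / 1194 = 889/1194 = 0.7446

0.7446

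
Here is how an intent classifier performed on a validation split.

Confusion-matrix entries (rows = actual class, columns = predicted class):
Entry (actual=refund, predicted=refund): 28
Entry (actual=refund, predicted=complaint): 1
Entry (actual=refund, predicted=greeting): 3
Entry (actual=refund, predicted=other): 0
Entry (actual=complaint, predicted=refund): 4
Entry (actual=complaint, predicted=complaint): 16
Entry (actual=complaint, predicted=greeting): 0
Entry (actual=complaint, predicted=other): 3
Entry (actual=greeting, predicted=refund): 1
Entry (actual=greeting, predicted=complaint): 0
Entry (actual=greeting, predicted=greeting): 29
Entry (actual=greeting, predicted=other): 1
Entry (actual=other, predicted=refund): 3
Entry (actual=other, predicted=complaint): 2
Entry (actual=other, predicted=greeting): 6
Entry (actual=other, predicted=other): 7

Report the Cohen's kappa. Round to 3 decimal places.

0.682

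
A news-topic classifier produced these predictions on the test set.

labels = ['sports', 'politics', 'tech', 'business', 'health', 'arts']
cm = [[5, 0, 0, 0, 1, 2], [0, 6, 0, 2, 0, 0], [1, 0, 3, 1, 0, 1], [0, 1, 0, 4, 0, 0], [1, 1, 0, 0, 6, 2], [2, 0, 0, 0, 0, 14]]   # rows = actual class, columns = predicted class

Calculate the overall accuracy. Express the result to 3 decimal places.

0.717

Accuracy = trace / total = (5+6+3+4+6+14=38) / 53 = 38/53 = 0.717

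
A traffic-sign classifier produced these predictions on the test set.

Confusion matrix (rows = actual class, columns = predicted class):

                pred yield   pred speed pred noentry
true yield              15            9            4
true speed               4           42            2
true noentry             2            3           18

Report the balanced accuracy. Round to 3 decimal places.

0.731

Balanced accuracy = mean of per-class recall.
  yield: recall = 15/28 = 0.5357
  speed: recall = 42/48 = 0.8750
  noentry: recall = 18/23 = 0.7826
Mean = (0.5357 + 0.8750 + 0.7826) / 3 = 0.731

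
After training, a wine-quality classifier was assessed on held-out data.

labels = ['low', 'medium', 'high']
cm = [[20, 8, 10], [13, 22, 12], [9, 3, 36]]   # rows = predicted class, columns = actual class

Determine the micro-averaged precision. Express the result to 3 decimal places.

0.586

Micro-averaging pools counts across classes: ΣTP=78, ΣFP=55, ΣFN=55.
Micro-precision = TP/(TP+FP) on pooled counts = 0.586 (equals overall accuracy in single-label multiclass).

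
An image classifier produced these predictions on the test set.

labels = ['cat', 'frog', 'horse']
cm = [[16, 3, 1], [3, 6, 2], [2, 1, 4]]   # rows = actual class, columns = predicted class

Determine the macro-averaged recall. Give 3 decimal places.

Per-class recall (TP/(TP+FN)):
  cat: TP=16, FN=3+1=4 → 16/20 = 0.8000
  frog: TP=6, FN=3+2=5 → 6/11 = 0.5455
  horse: TP=4, FN=2+1=3 → 4/7 = 0.5714
Macro-recall = mean = (0.8000 + 0.5455 + 0.5714) / 3 = 0.639

0.639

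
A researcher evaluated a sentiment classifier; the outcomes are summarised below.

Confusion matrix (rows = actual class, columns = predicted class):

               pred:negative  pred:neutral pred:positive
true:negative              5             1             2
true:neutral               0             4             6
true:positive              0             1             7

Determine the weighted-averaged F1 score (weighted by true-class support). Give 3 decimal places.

Per-class F1 score (2·TP/(2·TP+FP+FN)):
  negative: TP=5, FP=0+0=0, FN=1+2=3 → 10/13 = 0.7692
  neutral: TP=4, FP=1+1=2, FN=0+6=6 → 8/16 = 0.5000
  positive: TP=7, FP=2+6=8, FN=0+1=1 → 14/23 = 0.6087
Weighted-F1 score = Σ (supportᵢ/N)·F1 scoreᵢ with N=26: (8/26)·0.7692 + (10/26)·0.5000 + (8/26)·0.6087 = 0.616

0.616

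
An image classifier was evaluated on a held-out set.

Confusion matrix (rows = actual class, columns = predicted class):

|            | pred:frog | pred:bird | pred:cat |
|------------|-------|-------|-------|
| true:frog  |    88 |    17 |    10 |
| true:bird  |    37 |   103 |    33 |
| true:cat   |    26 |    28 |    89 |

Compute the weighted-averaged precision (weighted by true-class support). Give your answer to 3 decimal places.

Per-class precision (TP/(TP+FP)):
  frog: TP=88, FP=37+26=63 → 88/151 = 0.5828
  bird: TP=103, FP=17+28=45 → 103/148 = 0.6959
  cat: TP=89, FP=10+33=43 → 89/132 = 0.6742
Weighted-precision = Σ (supportᵢ/N)·precisionᵢ with N=431: (115/431)·0.5828 + (173/431)·0.6959 + (143/431)·0.6742 = 0.659

0.659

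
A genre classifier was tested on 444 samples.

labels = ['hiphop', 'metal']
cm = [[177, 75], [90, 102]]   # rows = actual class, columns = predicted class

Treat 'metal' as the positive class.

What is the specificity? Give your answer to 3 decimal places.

Specificity = TN/(TN+FP) = 177/(177+75) = 0.702

0.702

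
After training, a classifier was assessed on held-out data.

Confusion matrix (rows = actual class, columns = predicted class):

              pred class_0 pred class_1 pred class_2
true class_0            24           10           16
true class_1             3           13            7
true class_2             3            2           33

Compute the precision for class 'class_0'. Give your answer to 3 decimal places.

0.800

Treat 'class_0' as positive and all other classes as negative.
precision = TP/(TP+FP).
class_0: TP=24, FP=3+3=6 → 24/30 = 0.8000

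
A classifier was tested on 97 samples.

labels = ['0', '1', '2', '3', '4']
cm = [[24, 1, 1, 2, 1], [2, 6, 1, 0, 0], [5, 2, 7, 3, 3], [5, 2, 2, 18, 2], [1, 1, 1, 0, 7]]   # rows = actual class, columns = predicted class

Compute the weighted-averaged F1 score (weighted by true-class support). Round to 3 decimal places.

0.630

Per-class F1 score (2·TP/(2·TP+FP+FN)):
  0: TP=24, FP=2+5+5+1=13, FN=1+1+2+1=5 → 48/66 = 0.7273
  1: TP=6, FP=1+2+2+1=6, FN=2+1+0+0=3 → 12/21 = 0.5714
  2: TP=7, FP=1+1+2+1=5, FN=5+2+3+3=13 → 14/32 = 0.4375
  3: TP=18, FP=2+0+3+0=5, FN=5+2+2+2=11 → 36/52 = 0.6923
  4: TP=7, FP=1+0+3+2=6, FN=1+1+1+0=3 → 14/23 = 0.6087
Weighted-F1 score = Σ (supportᵢ/N)·F1 scoreᵢ with N=97: (29/97)·0.7273 + (9/97)·0.5714 + (20/97)·0.4375 + (29/97)·0.6923 + (10/97)·0.6087 = 0.630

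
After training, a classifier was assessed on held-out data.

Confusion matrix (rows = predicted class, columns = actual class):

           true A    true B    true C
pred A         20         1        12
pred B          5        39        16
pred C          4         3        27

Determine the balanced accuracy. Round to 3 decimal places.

Balanced accuracy = mean of per-class recall.
  A: recall = 20/29 = 0.6897
  B: recall = 39/43 = 0.9070
  C: recall = 27/55 = 0.4909
Mean = (0.6897 + 0.9070 + 0.4909) / 3 = 0.696

0.696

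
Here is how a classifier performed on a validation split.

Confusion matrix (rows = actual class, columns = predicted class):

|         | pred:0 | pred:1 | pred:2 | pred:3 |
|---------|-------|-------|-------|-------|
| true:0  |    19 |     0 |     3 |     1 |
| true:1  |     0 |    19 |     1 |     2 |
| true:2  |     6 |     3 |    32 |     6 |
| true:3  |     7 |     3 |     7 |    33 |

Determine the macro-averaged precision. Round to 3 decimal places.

Per-class precision (TP/(TP+FP)):
  0: TP=19, FP=0+6+7=13 → 19/32 = 0.5938
  1: TP=19, FP=0+3+3=6 → 19/25 = 0.7600
  2: TP=32, FP=3+1+7=11 → 32/43 = 0.7442
  3: TP=33, FP=1+2+6=9 → 33/42 = 0.7857
Macro-precision = mean = (0.5938 + 0.7600 + 0.7442 + 0.7857) / 4 = 0.721

0.721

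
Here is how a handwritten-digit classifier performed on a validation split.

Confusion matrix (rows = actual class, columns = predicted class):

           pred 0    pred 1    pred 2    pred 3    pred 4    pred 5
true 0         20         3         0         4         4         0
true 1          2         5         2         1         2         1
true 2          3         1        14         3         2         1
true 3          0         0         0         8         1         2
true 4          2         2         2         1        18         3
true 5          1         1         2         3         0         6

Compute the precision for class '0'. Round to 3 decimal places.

0.714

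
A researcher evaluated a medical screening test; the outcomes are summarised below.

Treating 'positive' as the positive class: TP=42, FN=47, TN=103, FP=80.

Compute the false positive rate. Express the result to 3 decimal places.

0.437

FPR = FP/(FP+TN) = 80/(80+103) = 0.437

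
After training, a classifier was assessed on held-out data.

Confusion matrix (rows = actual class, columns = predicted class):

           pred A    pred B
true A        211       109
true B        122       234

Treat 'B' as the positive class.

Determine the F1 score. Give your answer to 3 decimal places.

0.670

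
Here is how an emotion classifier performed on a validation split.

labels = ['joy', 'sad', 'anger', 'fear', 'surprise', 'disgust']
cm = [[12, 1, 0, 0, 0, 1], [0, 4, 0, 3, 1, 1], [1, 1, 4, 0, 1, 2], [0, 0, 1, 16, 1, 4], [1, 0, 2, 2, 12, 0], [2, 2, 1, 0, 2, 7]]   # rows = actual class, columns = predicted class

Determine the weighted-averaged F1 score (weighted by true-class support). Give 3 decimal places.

0.645

Per-class F1 score (2·TP/(2·TP+FP+FN)):
  joy: TP=12, FP=0+1+0+1+2=4, FN=1+0+0+0+1=2 → 24/30 = 0.8000
  sad: TP=4, FP=1+1+0+0+2=4, FN=0+0+3+1+1=5 → 8/17 = 0.4706
  anger: TP=4, FP=0+0+1+2+1=4, FN=1+1+0+1+2=5 → 8/17 = 0.4706
  fear: TP=16, FP=0+3+0+2+0=5, FN=0+0+1+1+4=6 → 32/43 = 0.7442
  surprise: TP=12, FP=0+1+1+1+2=5, FN=1+0+2+2+0=5 → 24/34 = 0.7059
  disgust: TP=7, FP=1+1+2+4+0=8, FN=2+2+1+0+2=7 → 14/29 = 0.4828
Weighted-F1 score = Σ (supportᵢ/N)·F1 scoreᵢ with N=85: (14/85)·0.8000 + (9/85)·0.4706 + (9/85)·0.4706 + (22/85)·0.7442 + (17/85)·0.7059 + (14/85)·0.4828 = 0.645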